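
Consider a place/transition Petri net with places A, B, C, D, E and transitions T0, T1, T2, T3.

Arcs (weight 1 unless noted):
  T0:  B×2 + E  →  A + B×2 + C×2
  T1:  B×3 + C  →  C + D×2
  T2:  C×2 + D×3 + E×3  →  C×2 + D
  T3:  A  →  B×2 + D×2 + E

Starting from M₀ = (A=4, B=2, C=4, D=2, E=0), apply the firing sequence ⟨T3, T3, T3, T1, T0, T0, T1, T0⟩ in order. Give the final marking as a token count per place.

step 1: fire T3:  (A=4, B=2, C=4, D=2, E=0) → (A=3, B=4, C=4, D=4, E=1)
step 2: fire T3:  (A=3, B=4, C=4, D=4, E=1) → (A=2, B=6, C=4, D=6, E=2)
step 3: fire T3:  (A=2, B=6, C=4, D=6, E=2) → (A=1, B=8, C=4, D=8, E=3)
step 4: fire T1:  (A=1, B=8, C=4, D=8, E=3) → (A=1, B=5, C=4, D=10, E=3)
step 5: fire T0:  (A=1, B=5, C=4, D=10, E=3) → (A=2, B=5, C=6, D=10, E=2)
step 6: fire T0:  (A=2, B=5, C=6, D=10, E=2) → (A=3, B=5, C=8, D=10, E=1)
step 7: fire T1:  (A=3, B=5, C=8, D=10, E=1) → (A=3, B=2, C=8, D=12, E=1)
step 8: fire T0:  (A=3, B=2, C=8, D=12, E=1) → (A=4, B=2, C=10, D=12, E=0)

(A=4, B=2, C=10, D=12, E=0)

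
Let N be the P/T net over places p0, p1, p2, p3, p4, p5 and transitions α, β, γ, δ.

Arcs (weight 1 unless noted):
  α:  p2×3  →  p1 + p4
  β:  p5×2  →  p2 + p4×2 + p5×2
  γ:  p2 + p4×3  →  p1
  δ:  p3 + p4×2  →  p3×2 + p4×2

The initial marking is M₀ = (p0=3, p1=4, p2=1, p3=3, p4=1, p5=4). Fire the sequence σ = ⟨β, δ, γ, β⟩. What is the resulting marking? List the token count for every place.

(p0=3, p1=5, p2=2, p3=4, p4=2, p5=4)

step 1: fire β:  (p0=3, p1=4, p2=1, p3=3, p4=1, p5=4) → (p0=3, p1=4, p2=2, p3=3, p4=3, p5=4)
step 2: fire δ:  (p0=3, p1=4, p2=2, p3=3, p4=3, p5=4) → (p0=3, p1=4, p2=2, p3=4, p4=3, p5=4)
step 3: fire γ:  (p0=3, p1=4, p2=2, p3=4, p4=3, p5=4) → (p0=3, p1=5, p2=1, p3=4, p4=0, p5=4)
step 4: fire β:  (p0=3, p1=5, p2=1, p3=4, p4=0, p5=4) → (p0=3, p1=5, p2=2, p3=4, p4=2, p5=4)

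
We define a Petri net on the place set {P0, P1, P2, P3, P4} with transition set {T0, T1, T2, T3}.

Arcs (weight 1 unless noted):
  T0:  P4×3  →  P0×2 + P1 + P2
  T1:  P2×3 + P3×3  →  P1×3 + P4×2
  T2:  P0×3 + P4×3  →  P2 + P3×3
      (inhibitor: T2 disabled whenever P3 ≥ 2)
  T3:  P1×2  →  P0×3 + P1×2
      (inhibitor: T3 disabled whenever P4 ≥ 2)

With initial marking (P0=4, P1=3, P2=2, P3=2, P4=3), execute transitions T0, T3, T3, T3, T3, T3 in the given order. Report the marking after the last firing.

step 1: fire T0:  (P0=4, P1=3, P2=2, P3=2, P4=3) → (P0=6, P1=4, P2=3, P3=2, P4=0)
step 2: fire T3:  (P0=6, P1=4, P2=3, P3=2, P4=0) → (P0=9, P1=4, P2=3, P3=2, P4=0)
step 3: fire T3:  (P0=9, P1=4, P2=3, P3=2, P4=0) → (P0=12, P1=4, P2=3, P3=2, P4=0)
step 4: fire T3:  (P0=12, P1=4, P2=3, P3=2, P4=0) → (P0=15, P1=4, P2=3, P3=2, P4=0)
step 5: fire T3:  (P0=15, P1=4, P2=3, P3=2, P4=0) → (P0=18, P1=4, P2=3, P3=2, P4=0)
step 6: fire T3:  (P0=18, P1=4, P2=3, P3=2, P4=0) → (P0=21, P1=4, P2=3, P3=2, P4=0)

(P0=21, P1=4, P2=3, P3=2, P4=0)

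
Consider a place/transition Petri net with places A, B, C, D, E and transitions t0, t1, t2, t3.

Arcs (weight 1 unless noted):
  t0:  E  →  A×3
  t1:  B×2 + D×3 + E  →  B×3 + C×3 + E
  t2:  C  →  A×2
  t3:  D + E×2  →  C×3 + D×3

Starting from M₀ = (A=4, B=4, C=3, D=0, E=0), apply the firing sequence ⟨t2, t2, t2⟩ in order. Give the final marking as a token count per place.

step 1: fire t2:  (A=4, B=4, C=3, D=0, E=0) → (A=6, B=4, C=2, D=0, E=0)
step 2: fire t2:  (A=6, B=4, C=2, D=0, E=0) → (A=8, B=4, C=1, D=0, E=0)
step 3: fire t2:  (A=8, B=4, C=1, D=0, E=0) → (A=10, B=4, C=0, D=0, E=0)

(A=10, B=4, C=0, D=0, E=0)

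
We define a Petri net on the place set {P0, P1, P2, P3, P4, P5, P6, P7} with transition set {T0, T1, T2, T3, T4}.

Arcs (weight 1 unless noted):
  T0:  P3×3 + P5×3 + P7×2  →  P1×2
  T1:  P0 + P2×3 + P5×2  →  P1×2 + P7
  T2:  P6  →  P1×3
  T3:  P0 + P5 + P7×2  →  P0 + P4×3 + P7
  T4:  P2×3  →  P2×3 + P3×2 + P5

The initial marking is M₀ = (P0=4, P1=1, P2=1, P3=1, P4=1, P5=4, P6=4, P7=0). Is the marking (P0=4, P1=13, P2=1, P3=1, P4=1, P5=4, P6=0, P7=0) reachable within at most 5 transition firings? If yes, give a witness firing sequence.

step 1: fire T2:  (P0=4, P1=1, P2=1, P3=1, P4=1, P5=4, P6=4, P7=0) → (P0=4, P1=4, P2=1, P3=1, P4=1, P5=4, P6=3, P7=0)
step 2: fire T2:  (P0=4, P1=4, P2=1, P3=1, P4=1, P5=4, P6=3, P7=0) → (P0=4, P1=7, P2=1, P3=1, P4=1, P5=4, P6=2, P7=0)
step 3: fire T2:  (P0=4, P1=7, P2=1, P3=1, P4=1, P5=4, P6=2, P7=0) → (P0=4, P1=10, P2=1, P3=1, P4=1, P5=4, P6=1, P7=0)
step 4: fire T2:  (P0=4, P1=10, P2=1, P3=1, P4=1, P5=4, P6=1, P7=0) → (P0=4, P1=13, P2=1, P3=1, P4=1, P5=4, P6=0, P7=0)

YES — reachable via ⟨T2, T2, T2, T2⟩ (4 firings)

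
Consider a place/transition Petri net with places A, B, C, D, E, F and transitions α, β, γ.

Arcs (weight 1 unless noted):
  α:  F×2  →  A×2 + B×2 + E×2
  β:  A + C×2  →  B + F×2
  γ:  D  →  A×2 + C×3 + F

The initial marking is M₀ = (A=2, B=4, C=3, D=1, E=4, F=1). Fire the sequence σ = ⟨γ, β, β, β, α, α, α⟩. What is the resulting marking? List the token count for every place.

step 1: fire γ:  (A=2, B=4, C=3, D=1, E=4, F=1) → (A=4, B=4, C=6, D=0, E=4, F=2)
step 2: fire β:  (A=4, B=4, C=6, D=0, E=4, F=2) → (A=3, B=5, C=4, D=0, E=4, F=4)
step 3: fire β:  (A=3, B=5, C=4, D=0, E=4, F=4) → (A=2, B=6, C=2, D=0, E=4, F=6)
step 4: fire β:  (A=2, B=6, C=2, D=0, E=4, F=6) → (A=1, B=7, C=0, D=0, E=4, F=8)
step 5: fire α:  (A=1, B=7, C=0, D=0, E=4, F=8) → (A=3, B=9, C=0, D=0, E=6, F=6)
step 6: fire α:  (A=3, B=9, C=0, D=0, E=6, F=6) → (A=5, B=11, C=0, D=0, E=8, F=4)
step 7: fire α:  (A=5, B=11, C=0, D=0, E=8, F=4) → (A=7, B=13, C=0, D=0, E=10, F=2)

(A=7, B=13, C=0, D=0, E=10, F=2)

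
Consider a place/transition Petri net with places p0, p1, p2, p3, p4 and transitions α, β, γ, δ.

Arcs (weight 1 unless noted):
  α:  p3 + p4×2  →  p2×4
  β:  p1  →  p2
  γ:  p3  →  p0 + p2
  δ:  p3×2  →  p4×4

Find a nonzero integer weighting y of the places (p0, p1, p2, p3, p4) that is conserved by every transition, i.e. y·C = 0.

Incidence matrix C (rows=places, cols=transitions):
        α    β    γ    δ
   p0   0    0    1    0
   p1   0   -1    0    0
   p2   4    1    1    0
   p3  -1    0   -1   -2
   p4  -2    0    0    4

Candidate y = [1, 1, 1, 2, 1]; check y·C column-wise:
  col α: 1·0 + 1·0 + 1·4 + 2·-1 + 1·-2 = 0
  col β: 1·0 + 1·-1 + 1·1 + 2·0 + 1·0 = 0
  col γ: 1·1 + 1·0 + 1·1 + 2·-1 + 1·0 = 0
  col δ: 1·0 + 1·0 + 1·0 + 2·-2 + 1·4 = 0

y = (p0:1, p1:1, p2:1, p3:2, p4:1)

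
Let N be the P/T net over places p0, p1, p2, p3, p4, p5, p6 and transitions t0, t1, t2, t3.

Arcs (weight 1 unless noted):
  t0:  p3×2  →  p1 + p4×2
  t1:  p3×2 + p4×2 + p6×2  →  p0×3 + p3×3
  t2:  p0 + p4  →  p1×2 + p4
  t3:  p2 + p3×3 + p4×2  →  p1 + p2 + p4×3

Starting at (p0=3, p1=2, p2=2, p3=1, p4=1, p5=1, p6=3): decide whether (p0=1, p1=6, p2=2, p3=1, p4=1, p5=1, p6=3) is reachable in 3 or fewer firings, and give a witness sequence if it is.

step 1: fire t2:  (p0=3, p1=2, p2=2, p3=1, p4=1, p5=1, p6=3) → (p0=2, p1=4, p2=2, p3=1, p4=1, p5=1, p6=3)
step 2: fire t2:  (p0=2, p1=4, p2=2, p3=1, p4=1, p5=1, p6=3) → (p0=1, p1=6, p2=2, p3=1, p4=1, p5=1, p6=3)

YES — reachable via ⟨t2, t2⟩ (2 firings)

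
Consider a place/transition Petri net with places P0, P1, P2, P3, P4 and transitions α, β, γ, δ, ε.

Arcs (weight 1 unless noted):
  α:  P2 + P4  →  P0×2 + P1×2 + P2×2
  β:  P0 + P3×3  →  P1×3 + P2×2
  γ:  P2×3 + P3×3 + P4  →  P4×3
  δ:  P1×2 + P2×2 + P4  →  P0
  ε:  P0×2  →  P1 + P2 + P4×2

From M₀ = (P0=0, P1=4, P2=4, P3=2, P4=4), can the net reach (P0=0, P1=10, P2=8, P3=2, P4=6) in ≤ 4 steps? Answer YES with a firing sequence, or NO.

YES — reachable via ⟨α, α, ε, ε⟩ (4 firings)

step 1: fire α:  (P0=0, P1=4, P2=4, P3=2, P4=4) → (P0=2, P1=6, P2=5, P3=2, P4=3)
step 2: fire α:  (P0=2, P1=6, P2=5, P3=2, P4=3) → (P0=4, P1=8, P2=6, P3=2, P4=2)
step 3: fire ε:  (P0=4, P1=8, P2=6, P3=2, P4=2) → (P0=2, P1=9, P2=7, P3=2, P4=4)
step 4: fire ε:  (P0=2, P1=9, P2=7, P3=2, P4=4) → (P0=0, P1=10, P2=8, P3=2, P4=6)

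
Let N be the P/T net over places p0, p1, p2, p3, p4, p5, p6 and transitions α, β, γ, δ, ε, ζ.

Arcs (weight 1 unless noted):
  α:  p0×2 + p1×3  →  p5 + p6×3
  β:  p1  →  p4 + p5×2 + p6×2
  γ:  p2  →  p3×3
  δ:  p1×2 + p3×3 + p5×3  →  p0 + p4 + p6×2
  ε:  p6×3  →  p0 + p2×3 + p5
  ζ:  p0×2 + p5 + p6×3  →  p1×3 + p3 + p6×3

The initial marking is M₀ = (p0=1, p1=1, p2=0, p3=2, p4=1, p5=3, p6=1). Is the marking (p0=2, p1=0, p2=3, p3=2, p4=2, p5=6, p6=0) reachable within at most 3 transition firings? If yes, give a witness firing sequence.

YES — reachable via ⟨β, ε⟩ (2 firings)

step 1: fire β:  (p0=1, p1=1, p2=0, p3=2, p4=1, p5=3, p6=1) → (p0=1, p1=0, p2=0, p3=2, p4=2, p5=5, p6=3)
step 2: fire ε:  (p0=1, p1=0, p2=0, p3=2, p4=2, p5=5, p6=3) → (p0=2, p1=0, p2=3, p3=2, p4=2, p5=6, p6=0)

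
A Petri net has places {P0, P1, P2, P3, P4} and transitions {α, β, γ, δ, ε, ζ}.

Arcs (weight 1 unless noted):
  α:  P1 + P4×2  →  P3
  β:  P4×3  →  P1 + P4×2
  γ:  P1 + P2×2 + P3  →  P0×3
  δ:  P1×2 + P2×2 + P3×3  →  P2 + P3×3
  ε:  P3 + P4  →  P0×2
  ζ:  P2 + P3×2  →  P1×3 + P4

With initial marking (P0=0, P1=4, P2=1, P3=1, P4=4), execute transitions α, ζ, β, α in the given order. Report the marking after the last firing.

step 1: fire α:  (P0=0, P1=4, P2=1, P3=1, P4=4) → (P0=0, P1=3, P2=1, P3=2, P4=2)
step 2: fire ζ:  (P0=0, P1=3, P2=1, P3=2, P4=2) → (P0=0, P1=6, P2=0, P3=0, P4=3)
step 3: fire β:  (P0=0, P1=6, P2=0, P3=0, P4=3) → (P0=0, P1=7, P2=0, P3=0, P4=2)
step 4: fire α:  (P0=0, P1=7, P2=0, P3=0, P4=2) → (P0=0, P1=6, P2=0, P3=1, P4=0)

(P0=0, P1=6, P2=0, P3=1, P4=0)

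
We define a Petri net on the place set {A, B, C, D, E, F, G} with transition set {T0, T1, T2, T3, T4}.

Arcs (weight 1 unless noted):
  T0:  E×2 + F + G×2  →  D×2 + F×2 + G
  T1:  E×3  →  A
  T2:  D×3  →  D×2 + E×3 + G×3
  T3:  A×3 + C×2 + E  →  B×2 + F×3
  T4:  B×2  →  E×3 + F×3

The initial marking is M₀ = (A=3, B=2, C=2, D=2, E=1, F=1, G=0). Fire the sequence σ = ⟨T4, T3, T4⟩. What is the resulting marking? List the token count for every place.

step 1: fire T4:  (A=3, B=2, C=2, D=2, E=1, F=1, G=0) → (A=3, B=0, C=2, D=2, E=4, F=4, G=0)
step 2: fire T3:  (A=3, B=0, C=2, D=2, E=4, F=4, G=0) → (A=0, B=2, C=0, D=2, E=3, F=7, G=0)
step 3: fire T4:  (A=0, B=2, C=0, D=2, E=3, F=7, G=0) → (A=0, B=0, C=0, D=2, E=6, F=10, G=0)

(A=0, B=0, C=0, D=2, E=6, F=10, G=0)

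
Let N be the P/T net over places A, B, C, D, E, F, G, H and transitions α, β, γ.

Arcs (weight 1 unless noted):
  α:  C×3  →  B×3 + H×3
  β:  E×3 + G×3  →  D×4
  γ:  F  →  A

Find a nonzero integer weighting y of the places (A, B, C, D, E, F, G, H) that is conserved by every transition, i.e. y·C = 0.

y = (A:0, B:1, C:1, D:0, E:0, F:0, G:0, H:0)

Incidence matrix C (rows=places, cols=transitions):
        α    β    γ
    A   0    0    1
    B   3    0    0
    C  -3    0    0
    D   0    4    0
    E   0   -3    0
    F   0    0   -1
    G   0   -3    0
    H   3    0    0

Candidate y = [0, 1, 1, 0, 0, 0, 0, 0]; check y·C column-wise:
  col α: 1·3 + 1·-3 + 0·3 = 0
  col β: 1·0 + 1·0 + 0·4 + 0·-3 + 0·-3 = 0
  col γ: 0·1 + 1·0 + 1·0 + 0·-1 = 0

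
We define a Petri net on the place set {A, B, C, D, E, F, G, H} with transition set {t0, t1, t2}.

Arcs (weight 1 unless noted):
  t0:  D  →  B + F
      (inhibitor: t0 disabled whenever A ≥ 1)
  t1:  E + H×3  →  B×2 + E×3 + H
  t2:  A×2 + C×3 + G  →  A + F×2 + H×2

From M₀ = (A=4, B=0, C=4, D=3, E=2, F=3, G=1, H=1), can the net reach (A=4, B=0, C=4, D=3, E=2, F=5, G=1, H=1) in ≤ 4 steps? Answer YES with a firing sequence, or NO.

NO — not reachable within 4 firings

depth 0: 1 marking
depth 1: 2 markings reached so far
depth 2: 3 markings reached so far
depth 3: 3 markings reached so far
(frontier empty at depth 3; search complete)
target is not among the 3 markings reachable within 4 steps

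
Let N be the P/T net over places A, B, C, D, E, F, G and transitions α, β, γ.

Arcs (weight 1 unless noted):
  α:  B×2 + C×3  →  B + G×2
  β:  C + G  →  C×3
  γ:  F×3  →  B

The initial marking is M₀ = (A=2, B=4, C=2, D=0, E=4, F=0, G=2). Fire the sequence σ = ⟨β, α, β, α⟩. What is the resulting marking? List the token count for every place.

step 1: fire β:  (A=2, B=4, C=2, D=0, E=4, F=0, G=2) → (A=2, B=4, C=4, D=0, E=4, F=0, G=1)
step 2: fire α:  (A=2, B=4, C=4, D=0, E=4, F=0, G=1) → (A=2, B=3, C=1, D=0, E=4, F=0, G=3)
step 3: fire β:  (A=2, B=3, C=1, D=0, E=4, F=0, G=3) → (A=2, B=3, C=3, D=0, E=4, F=0, G=2)
step 4: fire α:  (A=2, B=3, C=3, D=0, E=4, F=0, G=2) → (A=2, B=2, C=0, D=0, E=4, F=0, G=4)

(A=2, B=2, C=0, D=0, E=4, F=0, G=4)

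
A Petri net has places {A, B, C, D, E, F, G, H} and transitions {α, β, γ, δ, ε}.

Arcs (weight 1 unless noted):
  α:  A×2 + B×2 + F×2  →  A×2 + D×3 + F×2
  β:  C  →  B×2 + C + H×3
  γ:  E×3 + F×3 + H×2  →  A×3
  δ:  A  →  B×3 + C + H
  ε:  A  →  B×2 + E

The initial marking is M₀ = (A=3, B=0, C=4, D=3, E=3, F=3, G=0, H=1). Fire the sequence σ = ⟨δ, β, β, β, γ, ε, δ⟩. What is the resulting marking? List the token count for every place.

(A=3, B=14, C=6, D=3, E=1, F=0, G=0, H=10)

step 1: fire δ:  (A=3, B=0, C=4, D=3, E=3, F=3, G=0, H=1) → (A=2, B=3, C=5, D=3, E=3, F=3, G=0, H=2)
step 2: fire β:  (A=2, B=3, C=5, D=3, E=3, F=3, G=0, H=2) → (A=2, B=5, C=5, D=3, E=3, F=3, G=0, H=5)
step 3: fire β:  (A=2, B=5, C=5, D=3, E=3, F=3, G=0, H=5) → (A=2, B=7, C=5, D=3, E=3, F=3, G=0, H=8)
step 4: fire β:  (A=2, B=7, C=5, D=3, E=3, F=3, G=0, H=8) → (A=2, B=9, C=5, D=3, E=3, F=3, G=0, H=11)
step 5: fire γ:  (A=2, B=9, C=5, D=3, E=3, F=3, G=0, H=11) → (A=5, B=9, C=5, D=3, E=0, F=0, G=0, H=9)
step 6: fire ε:  (A=5, B=9, C=5, D=3, E=0, F=0, G=0, H=9) → (A=4, B=11, C=5, D=3, E=1, F=0, G=0, H=9)
step 7: fire δ:  (A=4, B=11, C=5, D=3, E=1, F=0, G=0, H=9) → (A=3, B=14, C=6, D=3, E=1, F=0, G=0, H=10)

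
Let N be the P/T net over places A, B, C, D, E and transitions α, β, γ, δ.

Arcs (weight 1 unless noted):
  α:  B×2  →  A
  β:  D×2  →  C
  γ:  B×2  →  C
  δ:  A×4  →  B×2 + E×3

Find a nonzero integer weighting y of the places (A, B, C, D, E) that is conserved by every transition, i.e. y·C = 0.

Incidence matrix C (rows=places, cols=transitions):
        α    β    γ    δ
    A   1    0    0   -4
    B  -2    0   -2    2
    C   0    1    1    0
    D   0   -2    0    0
    E   0    0    0    3

Candidate y = [2, 1, 2, 1, 2]; check y·C column-wise:
  col α: 2·1 + 1·-2 + 2·0 + 1·0 + 2·0 = 0
  col β: 2·0 + 1·0 + 2·1 + 1·-2 + 2·0 = 0
  col γ: 2·0 + 1·-2 + 2·1 + 1·0 + 2·0 = 0
  col δ: 2·-4 + 1·2 + 2·0 + 1·0 + 2·3 = 0

y = (A:2, B:1, C:2, D:1, E:2)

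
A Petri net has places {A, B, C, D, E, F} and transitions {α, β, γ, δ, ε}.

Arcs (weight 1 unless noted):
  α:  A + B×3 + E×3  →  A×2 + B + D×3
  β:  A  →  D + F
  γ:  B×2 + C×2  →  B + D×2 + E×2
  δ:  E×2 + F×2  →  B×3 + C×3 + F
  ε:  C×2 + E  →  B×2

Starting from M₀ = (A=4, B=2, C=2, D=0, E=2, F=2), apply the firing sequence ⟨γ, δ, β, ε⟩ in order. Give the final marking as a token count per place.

(A=3, B=6, C=1, D=3, E=1, F=2)

step 1: fire γ:  (A=4, B=2, C=2, D=0, E=2, F=2) → (A=4, B=1, C=0, D=2, E=4, F=2)
step 2: fire δ:  (A=4, B=1, C=0, D=2, E=4, F=2) → (A=4, B=4, C=3, D=2, E=2, F=1)
step 3: fire β:  (A=4, B=4, C=3, D=2, E=2, F=1) → (A=3, B=4, C=3, D=3, E=2, F=2)
step 4: fire ε:  (A=3, B=4, C=3, D=3, E=2, F=2) → (A=3, B=6, C=1, D=3, E=1, F=2)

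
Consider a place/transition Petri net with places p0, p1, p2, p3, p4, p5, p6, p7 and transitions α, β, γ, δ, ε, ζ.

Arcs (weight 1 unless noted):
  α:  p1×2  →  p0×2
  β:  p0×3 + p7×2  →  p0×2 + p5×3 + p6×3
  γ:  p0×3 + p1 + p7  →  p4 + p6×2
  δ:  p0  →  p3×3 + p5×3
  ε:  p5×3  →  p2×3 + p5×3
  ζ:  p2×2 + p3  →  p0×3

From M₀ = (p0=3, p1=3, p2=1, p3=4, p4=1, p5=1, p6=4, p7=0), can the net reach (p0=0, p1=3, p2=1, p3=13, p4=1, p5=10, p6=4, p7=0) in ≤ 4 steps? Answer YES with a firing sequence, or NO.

YES — reachable via ⟨δ, δ, δ⟩ (3 firings)

step 1: fire δ:  (p0=3, p1=3, p2=1, p3=4, p4=1, p5=1, p6=4, p7=0) → (p0=2, p1=3, p2=1, p3=7, p4=1, p5=4, p6=4, p7=0)
step 2: fire δ:  (p0=2, p1=3, p2=1, p3=7, p4=1, p5=4, p6=4, p7=0) → (p0=1, p1=3, p2=1, p3=10, p4=1, p5=7, p6=4, p7=0)
step 3: fire δ:  (p0=1, p1=3, p2=1, p3=10, p4=1, p5=7, p6=4, p7=0) → (p0=0, p1=3, p2=1, p3=13, p4=1, p5=10, p6=4, p7=0)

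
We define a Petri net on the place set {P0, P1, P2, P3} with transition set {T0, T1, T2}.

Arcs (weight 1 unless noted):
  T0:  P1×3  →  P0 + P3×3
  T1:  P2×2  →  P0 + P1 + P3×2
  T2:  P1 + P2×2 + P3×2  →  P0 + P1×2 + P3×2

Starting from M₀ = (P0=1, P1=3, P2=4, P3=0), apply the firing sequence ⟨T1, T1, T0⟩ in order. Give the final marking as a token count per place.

step 1: fire T1:  (P0=1, P1=3, P2=4, P3=0) → (P0=2, P1=4, P2=2, P3=2)
step 2: fire T1:  (P0=2, P1=4, P2=2, P3=2) → (P0=3, P1=5, P2=0, P3=4)
step 3: fire T0:  (P0=3, P1=5, P2=0, P3=4) → (P0=4, P1=2, P2=0, P3=7)

(P0=4, P1=2, P2=0, P3=7)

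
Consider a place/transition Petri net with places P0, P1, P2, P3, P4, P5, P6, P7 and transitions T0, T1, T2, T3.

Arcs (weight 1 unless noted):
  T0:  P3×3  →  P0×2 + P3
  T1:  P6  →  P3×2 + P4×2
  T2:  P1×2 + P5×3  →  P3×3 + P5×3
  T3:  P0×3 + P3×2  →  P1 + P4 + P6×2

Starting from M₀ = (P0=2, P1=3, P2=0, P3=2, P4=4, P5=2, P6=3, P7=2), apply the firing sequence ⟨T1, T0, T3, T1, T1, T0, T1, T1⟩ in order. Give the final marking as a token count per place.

step 1: fire T1:  (P0=2, P1=3, P2=0, P3=2, P4=4, P5=2, P6=3, P7=2) → (P0=2, P1=3, P2=0, P3=4, P4=6, P5=2, P6=2, P7=2)
step 2: fire T0:  (P0=2, P1=3, P2=0, P3=4, P4=6, P5=2, P6=2, P7=2) → (P0=4, P1=3, P2=0, P3=2, P4=6, P5=2, P6=2, P7=2)
step 3: fire T3:  (P0=4, P1=3, P2=0, P3=2, P4=6, P5=2, P6=2, P7=2) → (P0=1, P1=4, P2=0, P3=0, P4=7, P5=2, P6=4, P7=2)
step 4: fire T1:  (P0=1, P1=4, P2=0, P3=0, P4=7, P5=2, P6=4, P7=2) → (P0=1, P1=4, P2=0, P3=2, P4=9, P5=2, P6=3, P7=2)
step 5: fire T1:  (P0=1, P1=4, P2=0, P3=2, P4=9, P5=2, P6=3, P7=2) → (P0=1, P1=4, P2=0, P3=4, P4=11, P5=2, P6=2, P7=2)
step 6: fire T0:  (P0=1, P1=4, P2=0, P3=4, P4=11, P5=2, P6=2, P7=2) → (P0=3, P1=4, P2=0, P3=2, P4=11, P5=2, P6=2, P7=2)
step 7: fire T1:  (P0=3, P1=4, P2=0, P3=2, P4=11, P5=2, P6=2, P7=2) → (P0=3, P1=4, P2=0, P3=4, P4=13, P5=2, P6=1, P7=2)
step 8: fire T1:  (P0=3, P1=4, P2=0, P3=4, P4=13, P5=2, P6=1, P7=2) → (P0=3, P1=4, P2=0, P3=6, P4=15, P5=2, P6=0, P7=2)

(P0=3, P1=4, P2=0, P3=6, P4=15, P5=2, P6=0, P7=2)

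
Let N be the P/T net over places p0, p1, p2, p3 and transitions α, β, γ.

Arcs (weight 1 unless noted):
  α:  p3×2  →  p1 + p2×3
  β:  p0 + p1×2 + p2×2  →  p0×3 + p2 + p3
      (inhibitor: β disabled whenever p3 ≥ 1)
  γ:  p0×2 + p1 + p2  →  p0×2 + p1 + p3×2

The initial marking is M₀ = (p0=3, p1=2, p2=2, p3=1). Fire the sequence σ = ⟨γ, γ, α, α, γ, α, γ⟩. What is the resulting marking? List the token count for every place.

step 1: fire γ:  (p0=3, p1=2, p2=2, p3=1) → (p0=3, p1=2, p2=1, p3=3)
step 2: fire γ:  (p0=3, p1=2, p2=1, p3=3) → (p0=3, p1=2, p2=0, p3=5)
step 3: fire α:  (p0=3, p1=2, p2=0, p3=5) → (p0=3, p1=3, p2=3, p3=3)
step 4: fire α:  (p0=3, p1=3, p2=3, p3=3) → (p0=3, p1=4, p2=6, p3=1)
step 5: fire γ:  (p0=3, p1=4, p2=6, p3=1) → (p0=3, p1=4, p2=5, p3=3)
step 6: fire α:  (p0=3, p1=4, p2=5, p3=3) → (p0=3, p1=5, p2=8, p3=1)
step 7: fire γ:  (p0=3, p1=5, p2=8, p3=1) → (p0=3, p1=5, p2=7, p3=3)

(p0=3, p1=5, p2=7, p3=3)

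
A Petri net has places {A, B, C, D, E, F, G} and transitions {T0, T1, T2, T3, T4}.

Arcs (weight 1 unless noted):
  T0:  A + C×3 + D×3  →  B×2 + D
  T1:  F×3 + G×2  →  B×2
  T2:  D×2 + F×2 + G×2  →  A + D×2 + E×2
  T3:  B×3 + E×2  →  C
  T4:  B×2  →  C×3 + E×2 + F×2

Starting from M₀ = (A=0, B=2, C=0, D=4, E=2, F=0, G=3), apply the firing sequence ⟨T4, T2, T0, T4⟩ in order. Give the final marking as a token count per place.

step 1: fire T4:  (A=0, B=2, C=0, D=4, E=2, F=0, G=3) → (A=0, B=0, C=3, D=4, E=4, F=2, G=3)
step 2: fire T2:  (A=0, B=0, C=3, D=4, E=4, F=2, G=3) → (A=1, B=0, C=3, D=4, E=6, F=0, G=1)
step 3: fire T0:  (A=1, B=0, C=3, D=4, E=6, F=0, G=1) → (A=0, B=2, C=0, D=2, E=6, F=0, G=1)
step 4: fire T4:  (A=0, B=2, C=0, D=2, E=6, F=0, G=1) → (A=0, B=0, C=3, D=2, E=8, F=2, G=1)

(A=0, B=0, C=3, D=2, E=8, F=2, G=1)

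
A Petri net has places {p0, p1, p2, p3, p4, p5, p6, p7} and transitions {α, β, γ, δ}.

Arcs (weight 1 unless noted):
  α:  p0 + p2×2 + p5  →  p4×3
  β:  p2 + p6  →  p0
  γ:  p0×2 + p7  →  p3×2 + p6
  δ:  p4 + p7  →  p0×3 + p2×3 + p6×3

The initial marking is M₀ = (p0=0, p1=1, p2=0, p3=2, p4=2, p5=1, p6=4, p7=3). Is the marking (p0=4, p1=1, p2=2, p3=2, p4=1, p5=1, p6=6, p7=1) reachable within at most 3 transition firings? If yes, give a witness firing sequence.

depth 0: 1 marking
depth 1: 2 markings reached so far
depth 2: 6 markings reached so far
depth 3: 13 markings reached so far
target is not among the 13 markings reachable within 3 steps

NO — not reachable within 3 firings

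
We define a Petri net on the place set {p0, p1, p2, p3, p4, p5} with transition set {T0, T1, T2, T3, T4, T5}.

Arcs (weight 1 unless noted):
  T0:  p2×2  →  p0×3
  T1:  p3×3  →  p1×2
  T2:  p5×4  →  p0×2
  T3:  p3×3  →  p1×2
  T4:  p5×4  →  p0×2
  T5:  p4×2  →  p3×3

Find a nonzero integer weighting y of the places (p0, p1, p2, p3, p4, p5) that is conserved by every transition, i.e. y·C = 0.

y = (p0:0, p1:3, p2:0, p3:2, p4:3, p5:0)

Incidence matrix C (rows=places, cols=transitions):
       T0   T1   T2   T3   T4   T5
   p0   3    0    2    0    2    0
   p1   0    2    0    2    0    0
   p2  -2    0    0    0    0    0
   p3   0   -3    0   -3    0    3
   p4   0    0    0    0    0   -2
   p5   0    0   -4    0   -4    0

Candidate y = [0, 3, 0, 2, 3, 0]; check y·C column-wise:
  col T0: 0·3 + 3·0 + 0·-2 + 2·0 + 3·0 = 0
  col T1: 3·2 + 2·-3 + 3·0 = 0
  col T2: 0·2 + 3·0 + 2·0 + 3·0 + 0·-4 = 0
  col T3: 3·2 + 2·-3 + 3·0 = 0
  col T4: 0·2 + 3·0 + 2·0 + 3·0 + 0·-4 = 0
  col T5: 3·0 + 2·3 + 3·-2 = 0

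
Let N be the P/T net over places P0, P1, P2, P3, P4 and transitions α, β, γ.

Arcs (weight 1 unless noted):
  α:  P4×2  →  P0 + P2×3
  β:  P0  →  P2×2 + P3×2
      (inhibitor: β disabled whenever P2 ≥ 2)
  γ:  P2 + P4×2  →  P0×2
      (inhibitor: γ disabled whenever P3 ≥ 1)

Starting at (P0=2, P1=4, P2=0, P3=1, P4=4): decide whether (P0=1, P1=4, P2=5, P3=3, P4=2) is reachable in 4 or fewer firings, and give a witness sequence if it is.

depth 0: 1 marking
depth 1: 3 markings reached so far
depth 2: 5 markings reached so far
depth 3: 6 markings reached so far
depth 4: 6 markings reached so far
(frontier empty at depth 4; search complete)
target is not among the 6 markings reachable within 4 steps

NO — not reachable within 4 firings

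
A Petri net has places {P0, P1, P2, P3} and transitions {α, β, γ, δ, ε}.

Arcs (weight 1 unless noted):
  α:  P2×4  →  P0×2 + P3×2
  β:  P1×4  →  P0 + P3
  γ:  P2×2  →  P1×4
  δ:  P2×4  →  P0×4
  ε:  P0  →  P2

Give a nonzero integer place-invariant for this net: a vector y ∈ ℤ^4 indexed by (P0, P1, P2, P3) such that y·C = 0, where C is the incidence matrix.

Incidence matrix C (rows=places, cols=transitions):
        α    β    γ    δ    ε
   P0   2    1    0    4   -1
   P1   0   -4    4    0    0
   P2  -4    0   -2   -4    1
   P3   2    1    0    0    0

Candidate y = [2, 1, 2, 2]; check y·C column-wise:
  col α: 2·2 + 1·0 + 2·-4 + 2·2 = 0
  col β: 2·1 + 1·-4 + 2·0 + 2·1 = 0
  col γ: 2·0 + 1·4 + 2·-2 + 2·0 = 0
  col δ: 2·4 + 1·0 + 2·-4 + 2·0 = 0
  col ε: 2·-1 + 1·0 + 2·1 + 2·0 = 0

y = (P0:2, P1:1, P2:2, P3:2)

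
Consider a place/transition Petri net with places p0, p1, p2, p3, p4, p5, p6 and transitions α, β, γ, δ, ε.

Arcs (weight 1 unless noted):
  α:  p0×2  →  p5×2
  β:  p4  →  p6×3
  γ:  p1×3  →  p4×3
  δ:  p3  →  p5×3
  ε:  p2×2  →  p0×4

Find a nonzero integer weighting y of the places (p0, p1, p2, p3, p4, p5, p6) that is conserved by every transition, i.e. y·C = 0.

Incidence matrix C (rows=places, cols=transitions):
        α    β    γ    δ    ε
   p0  -2    0    0    0    4
   p1   0    0   -3    0    0
   p2   0    0    0    0   -2
   p3   0    0    0   -1    0
   p4   0   -1    3    0    0
   p5   2    0    0    3    0
   p6   0    3    0    0    0

Candidate y = [1, 0, 2, 3, 0, 1, 0]; check y·C column-wise:
  col α: 1·-2 + 2·0 + 3·0 + 1·2 = 0
  col β: 1·0 + 2·0 + 3·0 + 0·-1 + 1·0 + 0·3 = 0
  col γ: 1·0 + 0·-3 + 2·0 + 3·0 + 0·3 + 1·0 = 0
  col δ: 1·0 + 2·0 + 3·-1 + 1·3 = 0
  col ε: 1·4 + 2·-2 + 3·0 + 1·0 = 0

y = (p0:1, p1:0, p2:2, p3:3, p4:0, p5:1, p6:0)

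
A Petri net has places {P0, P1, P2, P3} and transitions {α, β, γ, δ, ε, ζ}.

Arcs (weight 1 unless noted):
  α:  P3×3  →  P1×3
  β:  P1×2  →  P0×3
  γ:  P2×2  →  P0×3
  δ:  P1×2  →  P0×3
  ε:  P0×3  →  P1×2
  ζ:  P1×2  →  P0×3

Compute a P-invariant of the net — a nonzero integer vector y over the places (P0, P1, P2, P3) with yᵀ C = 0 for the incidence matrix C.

y = (P0:2, P1:3, P2:3, P3:3)

Incidence matrix C (rows=places, cols=transitions):
        α    β    γ    δ    ε    ζ
   P0   0    3    3    3   -3    3
   P1   3   -2    0   -2    2   -2
   P2   0    0   -2    0    0    0
   P3  -3    0    0    0    0    0

Candidate y = [2, 3, 3, 3]; check y·C column-wise:
  col α: 2·0 + 3·3 + 3·0 + 3·-3 = 0
  col β: 2·3 + 3·-2 + 3·0 + 3·0 = 0
  col γ: 2·3 + 3·0 + 3·-2 + 3·0 = 0
  col δ: 2·3 + 3·-2 + 3·0 + 3·0 = 0
  col ε: 2·-3 + 3·2 + 3·0 + 3·0 = 0
  col ζ: 2·3 + 3·-2 + 3·0 + 3·0 = 0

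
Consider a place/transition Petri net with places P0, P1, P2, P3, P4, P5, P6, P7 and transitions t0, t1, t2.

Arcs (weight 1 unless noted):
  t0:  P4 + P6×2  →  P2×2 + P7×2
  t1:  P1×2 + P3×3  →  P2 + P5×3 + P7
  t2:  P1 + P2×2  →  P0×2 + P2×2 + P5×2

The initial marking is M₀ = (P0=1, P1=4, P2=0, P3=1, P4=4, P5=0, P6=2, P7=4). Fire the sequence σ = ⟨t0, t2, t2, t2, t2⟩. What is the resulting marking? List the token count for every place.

step 1: fire t0:  (P0=1, P1=4, P2=0, P3=1, P4=4, P5=0, P6=2, P7=4) → (P0=1, P1=4, P2=2, P3=1, P4=3, P5=0, P6=0, P7=6)
step 2: fire t2:  (P0=1, P1=4, P2=2, P3=1, P4=3, P5=0, P6=0, P7=6) → (P0=3, P1=3, P2=2, P3=1, P4=3, P5=2, P6=0, P7=6)
step 3: fire t2:  (P0=3, P1=3, P2=2, P3=1, P4=3, P5=2, P6=0, P7=6) → (P0=5, P1=2, P2=2, P3=1, P4=3, P5=4, P6=0, P7=6)
step 4: fire t2:  (P0=5, P1=2, P2=2, P3=1, P4=3, P5=4, P6=0, P7=6) → (P0=7, P1=1, P2=2, P3=1, P4=3, P5=6, P6=0, P7=6)
step 5: fire t2:  (P0=7, P1=1, P2=2, P3=1, P4=3, P5=6, P6=0, P7=6) → (P0=9, P1=0, P2=2, P3=1, P4=3, P5=8, P6=0, P7=6)

(P0=9, P1=0, P2=2, P3=1, P4=3, P5=8, P6=0, P7=6)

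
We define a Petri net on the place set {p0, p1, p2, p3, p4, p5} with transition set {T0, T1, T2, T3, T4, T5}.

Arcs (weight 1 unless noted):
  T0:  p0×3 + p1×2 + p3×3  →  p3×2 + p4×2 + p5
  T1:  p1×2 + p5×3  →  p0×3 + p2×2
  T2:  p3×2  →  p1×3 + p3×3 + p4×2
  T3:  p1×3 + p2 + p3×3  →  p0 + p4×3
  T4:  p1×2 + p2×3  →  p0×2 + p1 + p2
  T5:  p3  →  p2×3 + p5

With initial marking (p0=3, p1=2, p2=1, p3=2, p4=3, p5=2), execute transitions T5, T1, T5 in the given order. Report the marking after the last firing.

step 1: fire T5:  (p0=3, p1=2, p2=1, p3=2, p4=3, p5=2) → (p0=3, p1=2, p2=4, p3=1, p4=3, p5=3)
step 2: fire T1:  (p0=3, p1=2, p2=4, p3=1, p4=3, p5=3) → (p0=6, p1=0, p2=6, p3=1, p4=3, p5=0)
step 3: fire T5:  (p0=6, p1=0, p2=6, p3=1, p4=3, p5=0) → (p0=6, p1=0, p2=9, p3=0, p4=3, p5=1)

(p0=6, p1=0, p2=9, p3=0, p4=3, p5=1)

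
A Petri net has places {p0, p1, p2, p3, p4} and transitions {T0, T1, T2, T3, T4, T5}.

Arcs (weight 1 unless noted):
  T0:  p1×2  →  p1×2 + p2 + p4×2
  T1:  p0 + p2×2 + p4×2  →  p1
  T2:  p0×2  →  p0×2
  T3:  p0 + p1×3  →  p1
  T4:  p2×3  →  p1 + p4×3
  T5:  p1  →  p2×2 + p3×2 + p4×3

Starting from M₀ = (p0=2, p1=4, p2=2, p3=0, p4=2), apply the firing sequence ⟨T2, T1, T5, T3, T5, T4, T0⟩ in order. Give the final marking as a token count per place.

(p0=0, p1=2, p2=2, p3=4, p4=11)

step 1: fire T2:  (p0=2, p1=4, p2=2, p3=0, p4=2) → (p0=2, p1=4, p2=2, p3=0, p4=2)
step 2: fire T1:  (p0=2, p1=4, p2=2, p3=0, p4=2) → (p0=1, p1=5, p2=0, p3=0, p4=0)
step 3: fire T5:  (p0=1, p1=5, p2=0, p3=0, p4=0) → (p0=1, p1=4, p2=2, p3=2, p4=3)
step 4: fire T3:  (p0=1, p1=4, p2=2, p3=2, p4=3) → (p0=0, p1=2, p2=2, p3=2, p4=3)
step 5: fire T5:  (p0=0, p1=2, p2=2, p3=2, p4=3) → (p0=0, p1=1, p2=4, p3=4, p4=6)
step 6: fire T4:  (p0=0, p1=1, p2=4, p3=4, p4=6) → (p0=0, p1=2, p2=1, p3=4, p4=9)
step 7: fire T0:  (p0=0, p1=2, p2=1, p3=4, p4=9) → (p0=0, p1=2, p2=2, p3=4, p4=11)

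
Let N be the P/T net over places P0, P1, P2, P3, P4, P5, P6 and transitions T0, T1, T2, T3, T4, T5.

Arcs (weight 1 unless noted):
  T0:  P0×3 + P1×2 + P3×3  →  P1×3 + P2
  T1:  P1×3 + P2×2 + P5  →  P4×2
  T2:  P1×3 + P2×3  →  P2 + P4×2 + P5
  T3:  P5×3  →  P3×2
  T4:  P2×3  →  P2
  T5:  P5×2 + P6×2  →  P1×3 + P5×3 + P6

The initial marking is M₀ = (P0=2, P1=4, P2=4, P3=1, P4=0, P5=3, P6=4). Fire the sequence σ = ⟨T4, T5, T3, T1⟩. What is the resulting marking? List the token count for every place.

step 1: fire T4:  (P0=2, P1=4, P2=4, P3=1, P4=0, P5=3, P6=4) → (P0=2, P1=4, P2=2, P3=1, P4=0, P5=3, P6=4)
step 2: fire T5:  (P0=2, P1=4, P2=2, P3=1, P4=0, P5=3, P6=4) → (P0=2, P1=7, P2=2, P3=1, P4=0, P5=4, P6=3)
step 3: fire T3:  (P0=2, P1=7, P2=2, P3=1, P4=0, P5=4, P6=3) → (P0=2, P1=7, P2=2, P3=3, P4=0, P5=1, P6=3)
step 4: fire T1:  (P0=2, P1=7, P2=2, P3=3, P4=0, P5=1, P6=3) → (P0=2, P1=4, P2=0, P3=3, P4=2, P5=0, P6=3)

(P0=2, P1=4, P2=0, P3=3, P4=2, P5=0, P6=3)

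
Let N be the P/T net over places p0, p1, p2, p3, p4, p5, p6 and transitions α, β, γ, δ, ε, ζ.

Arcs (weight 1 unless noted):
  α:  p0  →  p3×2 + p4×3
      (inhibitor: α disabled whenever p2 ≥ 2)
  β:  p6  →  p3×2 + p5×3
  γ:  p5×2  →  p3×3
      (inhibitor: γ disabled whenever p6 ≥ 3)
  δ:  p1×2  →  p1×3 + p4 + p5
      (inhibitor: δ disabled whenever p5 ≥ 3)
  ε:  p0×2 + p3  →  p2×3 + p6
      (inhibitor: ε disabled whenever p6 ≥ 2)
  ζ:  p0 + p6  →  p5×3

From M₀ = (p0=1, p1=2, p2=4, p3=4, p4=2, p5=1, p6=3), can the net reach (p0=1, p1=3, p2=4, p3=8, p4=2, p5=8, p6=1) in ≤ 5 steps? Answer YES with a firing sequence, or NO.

NO — not reachable within 5 firings

depth 0: 1 marking
depth 1: 4 markings reached so far
depth 2: 11 markings reached so far
depth 3: 23 markings reached so far
depth 4: 37 markings reached so far
depth 5: 51 markings reached so far
target is not among the 51 markings reachable within 5 steps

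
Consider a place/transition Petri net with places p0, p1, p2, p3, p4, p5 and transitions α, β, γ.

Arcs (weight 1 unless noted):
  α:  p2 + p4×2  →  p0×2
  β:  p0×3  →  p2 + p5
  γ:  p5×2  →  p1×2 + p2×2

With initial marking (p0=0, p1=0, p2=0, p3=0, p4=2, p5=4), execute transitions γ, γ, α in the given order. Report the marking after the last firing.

step 1: fire γ:  (p0=0, p1=0, p2=0, p3=0, p4=2, p5=4) → (p0=0, p1=2, p2=2, p3=0, p4=2, p5=2)
step 2: fire γ:  (p0=0, p1=2, p2=2, p3=0, p4=2, p5=2) → (p0=0, p1=4, p2=4, p3=0, p4=2, p5=0)
step 3: fire α:  (p0=0, p1=4, p2=4, p3=0, p4=2, p5=0) → (p0=2, p1=4, p2=3, p3=0, p4=0, p5=0)

(p0=2, p1=4, p2=3, p3=0, p4=0, p5=0)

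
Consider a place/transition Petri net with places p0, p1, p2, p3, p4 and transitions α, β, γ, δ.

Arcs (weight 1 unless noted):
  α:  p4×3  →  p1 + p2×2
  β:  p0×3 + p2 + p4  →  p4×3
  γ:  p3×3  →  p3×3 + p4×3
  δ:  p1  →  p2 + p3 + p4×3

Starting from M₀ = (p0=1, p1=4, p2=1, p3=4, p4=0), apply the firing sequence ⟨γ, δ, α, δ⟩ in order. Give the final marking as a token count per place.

(p0=1, p1=3, p2=5, p3=6, p4=6)

step 1: fire γ:  (p0=1, p1=4, p2=1, p3=4, p4=0) → (p0=1, p1=4, p2=1, p3=4, p4=3)
step 2: fire δ:  (p0=1, p1=4, p2=1, p3=4, p4=3) → (p0=1, p1=3, p2=2, p3=5, p4=6)
step 3: fire α:  (p0=1, p1=3, p2=2, p3=5, p4=6) → (p0=1, p1=4, p2=4, p3=5, p4=3)
step 4: fire δ:  (p0=1, p1=4, p2=4, p3=5, p4=3) → (p0=1, p1=3, p2=5, p3=6, p4=6)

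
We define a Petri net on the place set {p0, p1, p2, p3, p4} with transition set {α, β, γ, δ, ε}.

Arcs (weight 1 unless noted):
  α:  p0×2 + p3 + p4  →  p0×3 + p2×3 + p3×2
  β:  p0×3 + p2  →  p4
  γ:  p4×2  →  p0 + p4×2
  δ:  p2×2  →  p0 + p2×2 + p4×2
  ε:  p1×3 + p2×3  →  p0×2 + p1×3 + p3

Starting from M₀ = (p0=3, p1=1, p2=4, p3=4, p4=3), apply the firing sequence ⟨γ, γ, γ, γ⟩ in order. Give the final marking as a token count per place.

step 1: fire γ:  (p0=3, p1=1, p2=4, p3=4, p4=3) → (p0=4, p1=1, p2=4, p3=4, p4=3)
step 2: fire γ:  (p0=4, p1=1, p2=4, p3=4, p4=3) → (p0=5, p1=1, p2=4, p3=4, p4=3)
step 3: fire γ:  (p0=5, p1=1, p2=4, p3=4, p4=3) → (p0=6, p1=1, p2=4, p3=4, p4=3)
step 4: fire γ:  (p0=6, p1=1, p2=4, p3=4, p4=3) → (p0=7, p1=1, p2=4, p3=4, p4=3)

(p0=7, p1=1, p2=4, p3=4, p4=3)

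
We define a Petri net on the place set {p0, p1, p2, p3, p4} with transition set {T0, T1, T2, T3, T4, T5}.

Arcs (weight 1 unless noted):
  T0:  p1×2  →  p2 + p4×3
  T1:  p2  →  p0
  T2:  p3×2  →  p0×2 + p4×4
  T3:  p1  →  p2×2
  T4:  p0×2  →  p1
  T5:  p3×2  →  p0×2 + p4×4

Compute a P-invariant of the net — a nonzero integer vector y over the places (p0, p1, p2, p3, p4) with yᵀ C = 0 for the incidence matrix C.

Incidence matrix C (rows=places, cols=transitions):
       T0   T1   T2   T3   T4   T5
   p0   0    1    2    0   -2    2
   p1  -2    0    0   -1    1    0
   p2   1   -1    0    2    0    0
   p3   0    0   -2    0    0   -2
   p4   3    0    4    0    0    4

Candidate y = [1, 2, 1, 3, 1]; check y·C column-wise:
  col T0: 1·0 + 2·-2 + 1·1 + 3·0 + 1·3 = 0
  col T1: 1·1 + 2·0 + 1·-1 + 3·0 + 1·0 = 0
  col T2: 1·2 + 2·0 + 1·0 + 3·-2 + 1·4 = 0
  col T3: 1·0 + 2·-1 + 1·2 + 3·0 + 1·0 = 0
  col T4: 1·-2 + 2·1 + 1·0 + 3·0 + 1·0 = 0
  col T5: 1·2 + 2·0 + 1·0 + 3·-2 + 1·4 = 0

y = (p0:1, p1:2, p2:1, p3:3, p4:1)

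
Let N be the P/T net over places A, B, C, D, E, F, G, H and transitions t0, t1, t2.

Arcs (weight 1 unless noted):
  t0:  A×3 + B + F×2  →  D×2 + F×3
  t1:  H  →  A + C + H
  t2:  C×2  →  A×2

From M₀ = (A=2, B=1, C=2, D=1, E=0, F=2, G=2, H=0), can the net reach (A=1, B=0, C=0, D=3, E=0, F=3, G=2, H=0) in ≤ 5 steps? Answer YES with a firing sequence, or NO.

step 1: fire t2:  (A=2, B=1, C=2, D=1, E=0, F=2, G=2, H=0) → (A=4, B=1, C=0, D=1, E=0, F=2, G=2, H=0)
step 2: fire t0:  (A=4, B=1, C=0, D=1, E=0, F=2, G=2, H=0) → (A=1, B=0, C=0, D=3, E=0, F=3, G=2, H=0)

YES — reachable via ⟨t2, t0⟩ (2 firings)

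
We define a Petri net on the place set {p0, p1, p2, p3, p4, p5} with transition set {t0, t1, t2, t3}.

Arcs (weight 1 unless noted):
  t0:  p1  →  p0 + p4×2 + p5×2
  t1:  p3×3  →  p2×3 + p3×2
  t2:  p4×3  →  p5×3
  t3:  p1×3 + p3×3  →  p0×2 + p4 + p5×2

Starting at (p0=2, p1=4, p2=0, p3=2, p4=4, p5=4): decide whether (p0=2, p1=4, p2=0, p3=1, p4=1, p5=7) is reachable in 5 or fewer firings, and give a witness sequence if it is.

NO — not reachable within 5 firings

depth 0: 1 marking
depth 1: 3 markings reached so far
depth 2: 5 markings reached so far
depth 3: 8 markings reached so far
depth 4: 11 markings reached so far
depth 5: 13 markings reached so far
target is not among the 13 markings reachable within 5 steps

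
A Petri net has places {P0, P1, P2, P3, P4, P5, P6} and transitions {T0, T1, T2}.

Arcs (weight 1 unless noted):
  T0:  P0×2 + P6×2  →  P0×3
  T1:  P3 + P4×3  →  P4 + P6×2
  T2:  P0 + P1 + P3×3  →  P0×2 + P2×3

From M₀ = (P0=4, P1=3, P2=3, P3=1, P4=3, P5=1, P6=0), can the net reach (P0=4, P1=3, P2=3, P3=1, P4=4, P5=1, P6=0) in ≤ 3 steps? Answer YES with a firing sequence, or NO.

depth 0: 1 marking
depth 1: 2 markings reached so far
depth 2: 3 markings reached so far
depth 3: 3 markings reached so far
(frontier empty at depth 3; search complete)
target is not among the 3 markings reachable within 3 steps

NO — not reachable within 3 firings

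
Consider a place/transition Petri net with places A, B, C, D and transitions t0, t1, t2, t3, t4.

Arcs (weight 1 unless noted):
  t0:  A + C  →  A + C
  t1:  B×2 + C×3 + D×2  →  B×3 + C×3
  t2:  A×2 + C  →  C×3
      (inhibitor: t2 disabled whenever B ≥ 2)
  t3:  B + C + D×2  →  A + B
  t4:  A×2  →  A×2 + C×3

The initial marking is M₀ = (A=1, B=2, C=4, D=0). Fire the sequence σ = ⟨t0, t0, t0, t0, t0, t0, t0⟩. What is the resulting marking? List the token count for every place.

step 1: fire t0:  (A=1, B=2, C=4, D=0) → (A=1, B=2, C=4, D=0)
step 2: fire t0:  (A=1, B=2, C=4, D=0) → (A=1, B=2, C=4, D=0)
step 3: fire t0:  (A=1, B=2, C=4, D=0) → (A=1, B=2, C=4, D=0)
step 4: fire t0:  (A=1, B=2, C=4, D=0) → (A=1, B=2, C=4, D=0)
step 5: fire t0:  (A=1, B=2, C=4, D=0) → (A=1, B=2, C=4, D=0)
step 6: fire t0:  (A=1, B=2, C=4, D=0) → (A=1, B=2, C=4, D=0)
step 7: fire t0:  (A=1, B=2, C=4, D=0) → (A=1, B=2, C=4, D=0)

(A=1, B=2, C=4, D=0)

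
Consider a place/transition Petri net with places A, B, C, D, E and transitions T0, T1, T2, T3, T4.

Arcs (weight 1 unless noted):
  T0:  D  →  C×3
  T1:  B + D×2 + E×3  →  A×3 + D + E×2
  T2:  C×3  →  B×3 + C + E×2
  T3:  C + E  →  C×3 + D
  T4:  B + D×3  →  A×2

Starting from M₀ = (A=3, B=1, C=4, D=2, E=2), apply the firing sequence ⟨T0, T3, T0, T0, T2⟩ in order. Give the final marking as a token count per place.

(A=3, B=4, C=13, D=0, E=3)

step 1: fire T0:  (A=3, B=1, C=4, D=2, E=2) → (A=3, B=1, C=7, D=1, E=2)
step 2: fire T3:  (A=3, B=1, C=7, D=1, E=2) → (A=3, B=1, C=9, D=2, E=1)
step 3: fire T0:  (A=3, B=1, C=9, D=2, E=1) → (A=3, B=1, C=12, D=1, E=1)
step 4: fire T0:  (A=3, B=1, C=12, D=1, E=1) → (A=3, B=1, C=15, D=0, E=1)
step 5: fire T2:  (A=3, B=1, C=15, D=0, E=1) → (A=3, B=4, C=13, D=0, E=3)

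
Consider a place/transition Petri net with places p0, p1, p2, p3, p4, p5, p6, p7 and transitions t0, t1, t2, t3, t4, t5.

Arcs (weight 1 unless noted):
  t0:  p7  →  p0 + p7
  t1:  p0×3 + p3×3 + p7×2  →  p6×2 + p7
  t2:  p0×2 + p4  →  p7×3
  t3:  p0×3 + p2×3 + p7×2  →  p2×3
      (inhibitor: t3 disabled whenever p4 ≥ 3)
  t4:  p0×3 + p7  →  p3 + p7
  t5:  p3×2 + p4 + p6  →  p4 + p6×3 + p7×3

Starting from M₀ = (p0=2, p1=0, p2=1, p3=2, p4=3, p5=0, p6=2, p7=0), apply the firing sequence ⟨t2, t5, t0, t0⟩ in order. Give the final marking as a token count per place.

(p0=2, p1=0, p2=1, p3=0, p4=2, p5=0, p6=4, p7=6)

step 1: fire t2:  (p0=2, p1=0, p2=1, p3=2, p4=3, p5=0, p6=2, p7=0) → (p0=0, p1=0, p2=1, p3=2, p4=2, p5=0, p6=2, p7=3)
step 2: fire t5:  (p0=0, p1=0, p2=1, p3=2, p4=2, p5=0, p6=2, p7=3) → (p0=0, p1=0, p2=1, p3=0, p4=2, p5=0, p6=4, p7=6)
step 3: fire t0:  (p0=0, p1=0, p2=1, p3=0, p4=2, p5=0, p6=4, p7=6) → (p0=1, p1=0, p2=1, p3=0, p4=2, p5=0, p6=4, p7=6)
step 4: fire t0:  (p0=1, p1=0, p2=1, p3=0, p4=2, p5=0, p6=4, p7=6) → (p0=2, p1=0, p2=1, p3=0, p4=2, p5=0, p6=4, p7=6)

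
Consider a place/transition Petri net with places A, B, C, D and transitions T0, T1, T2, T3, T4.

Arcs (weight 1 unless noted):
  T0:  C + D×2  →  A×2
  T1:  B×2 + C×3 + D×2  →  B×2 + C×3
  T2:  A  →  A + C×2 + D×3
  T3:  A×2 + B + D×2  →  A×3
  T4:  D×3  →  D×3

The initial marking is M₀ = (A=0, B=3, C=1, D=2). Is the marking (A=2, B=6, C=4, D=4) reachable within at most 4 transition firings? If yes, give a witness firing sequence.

depth 0: 1 marking
depth 1: 2 markings reached so far
depth 2: 3 markings reached so far
depth 3: 6 markings reached so far
depth 4: 10 markings reached so far
target is not among the 10 markings reachable within 4 steps

NO — not reachable within 4 firings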